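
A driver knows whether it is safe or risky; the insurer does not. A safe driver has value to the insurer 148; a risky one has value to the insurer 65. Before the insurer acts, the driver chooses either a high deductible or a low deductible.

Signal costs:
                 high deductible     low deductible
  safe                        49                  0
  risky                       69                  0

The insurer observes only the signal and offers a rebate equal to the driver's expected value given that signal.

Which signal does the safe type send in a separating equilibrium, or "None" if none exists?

Try safe → high deductible, risky → low deductible:
  If types separate, high deductible earns payment 148 and low deductible earns 65.
  Safe: high deductible gives 148 − 49 = 99; low deductible gives 65 − 0 = 65. No deviation. ✓
  Risky: low deductible gives 65 − 0 = 65; high deductible gives 148 − 69 = 79. Would deviate. ✗
Try safe → low deductible, risky → high deductible:
  If types separate, low deductible earns payment 148 and high deductible earns 65.
  Safe: low deductible gives 148 − 0 = 148; high deductible gives 65 − 49 = 16. No deviation. ✓
  Risky: high deductible gives 65 − 69 = -4; low deductible gives 148 − 0 = 148. Would deviate. ✗
Neither assignment is incentive-compatible.

None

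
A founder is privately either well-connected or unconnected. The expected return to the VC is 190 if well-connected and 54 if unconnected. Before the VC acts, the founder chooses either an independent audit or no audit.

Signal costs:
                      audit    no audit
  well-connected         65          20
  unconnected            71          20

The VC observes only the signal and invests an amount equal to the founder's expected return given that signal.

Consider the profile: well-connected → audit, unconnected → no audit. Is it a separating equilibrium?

No

If types separate, audit earns payment 190 and no audit earns 54.
Well-connected: audit gives 190 − 65 = 125; no audit gives 54 − 20 = 34. No deviation. ✓
Unconnected: no audit gives 54 − 20 = 34; audit gives 190 − 71 = 119. Would deviate. ✗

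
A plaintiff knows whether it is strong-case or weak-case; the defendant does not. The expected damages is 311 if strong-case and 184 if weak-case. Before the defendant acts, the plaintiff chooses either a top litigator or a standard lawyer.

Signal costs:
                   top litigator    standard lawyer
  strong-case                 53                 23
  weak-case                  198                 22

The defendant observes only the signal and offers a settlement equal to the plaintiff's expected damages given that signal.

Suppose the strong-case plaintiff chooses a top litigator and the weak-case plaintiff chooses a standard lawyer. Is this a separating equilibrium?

Yes

If types separate, top litigator earns payment 311 and standard lawyer earns 184.
Strong-case: top litigator gives 311 − 53 = 258; standard lawyer gives 184 − 23 = 161. No deviation. ✓
Weak-case: standard lawyer gives 184 − 22 = 162; top litigator gives 311 − 198 = 113. No deviation. ✓
Both incentive constraints hold.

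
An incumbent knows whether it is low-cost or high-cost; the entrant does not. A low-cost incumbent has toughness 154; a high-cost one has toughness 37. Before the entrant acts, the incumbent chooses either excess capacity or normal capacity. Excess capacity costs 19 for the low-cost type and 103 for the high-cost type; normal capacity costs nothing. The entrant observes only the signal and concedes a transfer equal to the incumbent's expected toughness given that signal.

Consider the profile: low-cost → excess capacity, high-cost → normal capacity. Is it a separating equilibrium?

Under separation the entrant infers type exactly: excess capacity → low-cost (pays 154), normal capacity → high-cost (pays 37).
Low-cost: excess capacity gives 154 − 19 = 135; normal capacity gives 37 − 0 = 37. No deviation. ✓
High-cost: normal capacity gives 37 − 0 = 37; excess capacity gives 154 − 103 = 51. Would deviate. ✗

No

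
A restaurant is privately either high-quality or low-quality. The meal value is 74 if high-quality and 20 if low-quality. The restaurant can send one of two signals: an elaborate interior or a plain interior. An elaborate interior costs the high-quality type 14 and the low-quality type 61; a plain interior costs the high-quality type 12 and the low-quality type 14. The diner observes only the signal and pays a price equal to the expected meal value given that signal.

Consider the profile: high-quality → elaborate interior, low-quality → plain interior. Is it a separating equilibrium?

No

Under separation the diner infers type exactly: elaborate interior → high-quality (pays 74), plain interior → low-quality (pays 20).
High-quality: elaborate interior gives 74 − 14 = 60; plain interior gives 20 − 12 = 8. No deviation. ✓
Low-quality: plain interior gives 20 − 14 = 6; elaborate interior gives 74 − 61 = 13. Would deviate. ✗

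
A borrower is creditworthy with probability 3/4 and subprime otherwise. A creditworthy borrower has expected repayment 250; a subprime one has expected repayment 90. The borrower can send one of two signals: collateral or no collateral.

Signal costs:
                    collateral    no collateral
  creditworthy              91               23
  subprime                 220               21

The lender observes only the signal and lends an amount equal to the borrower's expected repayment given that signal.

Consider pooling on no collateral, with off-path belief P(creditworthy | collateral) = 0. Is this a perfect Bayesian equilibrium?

At the pooled signal (no collateral) the lender holds the prior 3/4 and pays 3/4·250 + 1/4·90 = 210. Off-path (collateral) belief 0 gives 0·250 + 1·90 = 90.
Creditworthy: no collateral gives 210 − 23 = 187; collateral gives 90 − 91 = -1. Stays. ✓
Subprime: no collateral gives 210 − 21 = 189; collateral gives 90 − 220 = -130. Stays. ✓

Yes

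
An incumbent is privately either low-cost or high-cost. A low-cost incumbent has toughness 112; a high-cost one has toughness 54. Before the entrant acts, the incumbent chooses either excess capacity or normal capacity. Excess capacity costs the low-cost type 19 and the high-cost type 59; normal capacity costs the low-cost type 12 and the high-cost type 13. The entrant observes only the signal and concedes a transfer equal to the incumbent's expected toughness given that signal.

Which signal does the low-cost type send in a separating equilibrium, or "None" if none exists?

None

Try low-cost → excess capacity, high-cost → normal capacity:
  If types separate, excess capacity earns payment 112 and normal capacity earns 54.
  Low-cost: excess capacity gives 112 − 19 = 93; normal capacity gives 54 − 12 = 42. No deviation. ✓
  High-cost: normal capacity gives 54 − 13 = 41; excess capacity gives 112 − 59 = 53. Would deviate. ✗
Try low-cost → normal capacity, high-cost → excess capacity:
  If types separate, normal capacity earns payment 112 and excess capacity earns 54.
  Low-cost: normal capacity gives 112 − 12 = 100; excess capacity gives 54 − 19 = 35. No deviation. ✓
  High-cost: excess capacity gives 54 − 59 = -5; normal capacity gives 112 − 13 = 99. Would deviate. ✗
Neither assignment is incentive-compatible.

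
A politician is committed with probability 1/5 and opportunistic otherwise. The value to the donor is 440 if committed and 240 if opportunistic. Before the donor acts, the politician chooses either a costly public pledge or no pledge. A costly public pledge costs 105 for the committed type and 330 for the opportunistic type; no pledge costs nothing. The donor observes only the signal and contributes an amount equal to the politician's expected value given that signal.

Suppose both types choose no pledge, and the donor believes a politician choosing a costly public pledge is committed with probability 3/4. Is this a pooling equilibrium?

No

At the pooled signal (no pledge) the donor holds the prior 1/5 and pays 1/5·440 + 4/5·240 = 280. Off-path (pledge) belief 3/4 gives 3/4·440 + 1/4·240 = 390.
Committed: no pledge gives 280 − 0 = 280; pledge gives 390 − 105 = 285. Deviates. ✗
Opportunistic: no pledge gives 280 − 0 = 280; pledge gives 390 − 330 = 60. Stays. ✓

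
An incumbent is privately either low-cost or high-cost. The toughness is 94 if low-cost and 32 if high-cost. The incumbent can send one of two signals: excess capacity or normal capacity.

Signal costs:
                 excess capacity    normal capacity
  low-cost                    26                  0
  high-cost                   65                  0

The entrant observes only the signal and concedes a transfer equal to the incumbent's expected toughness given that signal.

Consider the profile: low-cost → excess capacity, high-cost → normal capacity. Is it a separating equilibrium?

If types separate, excess capacity earns payment 94 and normal capacity earns 32.
Low-cost: excess capacity gives 94 − 26 = 68; normal capacity gives 32 − 0 = 32. No deviation. ✓
High-cost: normal capacity gives 32 − 0 = 32; excess capacity gives 94 − 65 = 29. No deviation. ✓
Both incentive constraints hold.

Yes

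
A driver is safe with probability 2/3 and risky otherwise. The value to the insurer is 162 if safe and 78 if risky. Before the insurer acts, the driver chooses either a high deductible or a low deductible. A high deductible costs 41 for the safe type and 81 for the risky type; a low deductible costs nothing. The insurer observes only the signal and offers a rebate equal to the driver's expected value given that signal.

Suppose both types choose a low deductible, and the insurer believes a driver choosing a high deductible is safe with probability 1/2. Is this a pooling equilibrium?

Yes

At the pooled signal (low deductible) the insurer holds the prior 2/3 and pays 2/3·162 + 1/3·78 = 134. Off-path (high deductible) belief 1/2 gives 1/2·162 + 1/2·78 = 120.
Safe: low deductible gives 134 − 0 = 134; high deductible gives 120 − 41 = 79. Stays. ✓
Risky: low deductible gives 134 − 0 = 134; high deductible gives 120 − 81 = 39. Stays. ✓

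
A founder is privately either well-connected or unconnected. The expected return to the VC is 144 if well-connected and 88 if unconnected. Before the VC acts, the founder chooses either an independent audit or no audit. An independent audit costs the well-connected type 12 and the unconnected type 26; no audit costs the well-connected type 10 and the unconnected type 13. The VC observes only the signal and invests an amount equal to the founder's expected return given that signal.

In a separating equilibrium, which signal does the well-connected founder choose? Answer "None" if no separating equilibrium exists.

None

Try well-connected → audit, unconnected → no audit:
  If types separate, audit earns payment 144 and no audit earns 88.
  Well-connected: audit gives 144 − 12 = 132; no audit gives 88 − 10 = 78. No deviation. ✓
  Unconnected: no audit gives 88 − 13 = 75; audit gives 144 − 26 = 118. Would deviate. ✗
Try well-connected → no audit, unconnected → audit:
  If types separate, no audit earns payment 144 and audit earns 88.
  Well-connected: no audit gives 144 − 10 = 134; audit gives 88 − 12 = 76. No deviation. ✓
  Unconnected: audit gives 88 − 26 = 62; no audit gives 144 − 13 = 131. Would deviate. ✗
Neither assignment is incentive-compatible.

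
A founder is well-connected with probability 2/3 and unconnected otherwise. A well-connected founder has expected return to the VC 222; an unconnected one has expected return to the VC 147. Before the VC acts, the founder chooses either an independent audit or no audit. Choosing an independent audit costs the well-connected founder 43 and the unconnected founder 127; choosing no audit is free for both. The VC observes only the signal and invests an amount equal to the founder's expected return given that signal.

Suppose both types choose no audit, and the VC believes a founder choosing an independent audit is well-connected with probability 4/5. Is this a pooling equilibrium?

Yes

On the equilibrium path (no audit) the VC holds the prior 2/3 and pays 2/3·222 + 1/3·147 = 197. Off-path (audit) belief 4/5 gives 4/5·222 + 1/5·147 = 207.
Well-connected: no audit gives 197 − 0 = 197; audit gives 207 − 43 = 164. Stays. ✓
Unconnected: no audit gives 197 − 0 = 197; audit gives 207 − 127 = 80. Stays. ✓
Beliefs are Bayes-consistent on-path and both types best-respond.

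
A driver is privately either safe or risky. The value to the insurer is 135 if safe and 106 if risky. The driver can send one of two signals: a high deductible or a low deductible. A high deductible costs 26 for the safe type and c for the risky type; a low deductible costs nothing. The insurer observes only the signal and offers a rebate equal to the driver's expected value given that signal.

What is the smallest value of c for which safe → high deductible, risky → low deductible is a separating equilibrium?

Under separation: high deductible → safe (pays 135); low deductible → risky (pays 106).
Safe: 135 − 26 = 109 ≥ 106 − 0 = 106. Holds regardless of c. ✓
Risky: 106 − 0 ≥ 135 − c, so c ≥ 135 − 106 = 29.

29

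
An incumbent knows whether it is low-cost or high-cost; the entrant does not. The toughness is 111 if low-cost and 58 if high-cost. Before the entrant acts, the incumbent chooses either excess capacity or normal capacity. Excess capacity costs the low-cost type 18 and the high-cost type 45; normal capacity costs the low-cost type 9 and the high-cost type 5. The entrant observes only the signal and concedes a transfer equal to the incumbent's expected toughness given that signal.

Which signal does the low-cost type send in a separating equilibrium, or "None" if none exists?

Try low-cost → excess capacity, high-cost → normal capacity:
  If types separate, excess capacity earns payment 111 and normal capacity earns 58.
  Low-cost: excess capacity gives 111 − 18 = 93; normal capacity gives 58 − 9 = 49. No deviation. ✓
  High-cost: normal capacity gives 58 − 5 = 53; excess capacity gives 111 − 45 = 66. Would deviate. ✗
Try low-cost → normal capacity, high-cost → excess capacity:
  If types separate, normal capacity earns payment 111 and excess capacity earns 58.
  Low-cost: normal capacity gives 111 − 9 = 102; excess capacity gives 58 − 18 = 40. No deviation. ✓
  High-cost: excess capacity gives 58 − 45 = 13; normal capacity gives 111 − 5 = 106. Would deviate. ✗
Neither assignment is incentive-compatible.

None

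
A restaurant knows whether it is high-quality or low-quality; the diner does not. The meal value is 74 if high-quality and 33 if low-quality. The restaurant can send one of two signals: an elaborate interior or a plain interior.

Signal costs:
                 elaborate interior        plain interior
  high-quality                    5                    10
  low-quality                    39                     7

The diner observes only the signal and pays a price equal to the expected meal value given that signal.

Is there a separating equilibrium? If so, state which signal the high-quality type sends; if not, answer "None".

Try high-quality → elaborate interior, low-quality → plain interior:
  If types separate, elaborate interior earns payment 74 and plain interior earns 33.
  High-quality: elaborate interior gives 74 − 5 = 69; plain interior gives 33 − 10 = 23. No deviation. ✓
  Low-quality: plain interior gives 33 − 7 = 26; elaborate interior gives 74 − 39 = 35. Would deviate. ✗
Try high-quality → plain interior, low-quality → elaborate interior:
  If types separate, plain interior earns payment 74 and elaborate interior earns 33.
  High-quality: plain interior gives 74 − 10 = 64; elaborate interior gives 33 − 5 = 28. No deviation. ✓
  Low-quality: elaborate interior gives 33 − 39 = -6; plain interior gives 74 − 7 = 67. Would deviate. ✗
Neither assignment is incentive-compatible.

None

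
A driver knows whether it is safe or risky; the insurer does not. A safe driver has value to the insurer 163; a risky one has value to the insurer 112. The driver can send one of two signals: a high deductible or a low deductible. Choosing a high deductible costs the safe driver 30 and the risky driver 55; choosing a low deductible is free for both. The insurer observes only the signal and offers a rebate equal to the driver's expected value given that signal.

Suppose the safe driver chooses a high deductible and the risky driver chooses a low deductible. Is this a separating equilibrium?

Under separation the insurer infers type exactly: high deductible → safe (pays 163), low deductible → risky (pays 112).
Safe: high deductible gives 163 − 30 = 133; low deductible gives 112 − 0 = 112. No deviation. ✓
Risky: low deductible gives 112 − 0 = 112; high deductible gives 163 − 55 = 108. No deviation. ✓
Both incentive constraints hold.

Yes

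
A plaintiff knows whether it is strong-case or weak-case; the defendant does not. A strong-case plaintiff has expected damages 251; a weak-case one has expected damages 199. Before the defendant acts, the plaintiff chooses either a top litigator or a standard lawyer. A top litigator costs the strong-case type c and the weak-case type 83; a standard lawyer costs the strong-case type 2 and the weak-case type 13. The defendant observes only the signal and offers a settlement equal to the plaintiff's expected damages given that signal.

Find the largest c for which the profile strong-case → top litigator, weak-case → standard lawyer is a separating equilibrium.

Under separation: top litigator → strong-case (pays 251); standard lawyer → weak-case (pays 199).
Weak-case: 199 − 13 = 186 ≥ 251 − 83 = 168. Holds regardless of c. ✓
Strong-case: 251 − c ≥ 199 − 2, so c ≤ 251 − 197 = 54.

54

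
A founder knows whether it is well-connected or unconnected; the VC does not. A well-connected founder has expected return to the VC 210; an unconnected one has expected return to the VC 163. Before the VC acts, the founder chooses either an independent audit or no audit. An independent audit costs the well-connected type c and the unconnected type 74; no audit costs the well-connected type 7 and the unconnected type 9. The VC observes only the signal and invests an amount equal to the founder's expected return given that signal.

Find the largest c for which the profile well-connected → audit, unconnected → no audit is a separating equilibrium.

Under separation: audit → well-connected (pays 210); no audit → unconnected (pays 163).
Unconnected: 163 − 9 = 154 ≥ 210 − 74 = 136. Holds regardless of c. ✓
Well-connected: 210 − c ≥ 163 − 7, so c ≤ 210 − 156 = 54.

54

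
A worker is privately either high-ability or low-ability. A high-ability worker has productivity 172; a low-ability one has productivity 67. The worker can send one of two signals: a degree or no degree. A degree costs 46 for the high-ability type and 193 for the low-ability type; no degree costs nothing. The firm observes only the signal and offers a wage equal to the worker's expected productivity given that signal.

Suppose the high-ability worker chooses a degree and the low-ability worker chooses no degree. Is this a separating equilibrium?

If types separate, degree earns payment 172 and no degree earns 67.
High-ability: degree gives 172 − 46 = 126; no degree gives 67 − 0 = 67. No deviation. ✓
Low-ability: no degree gives 67 − 0 = 67; degree gives 172 − 193 = -21. No deviation. ✓
Both incentive constraints hold.

Yes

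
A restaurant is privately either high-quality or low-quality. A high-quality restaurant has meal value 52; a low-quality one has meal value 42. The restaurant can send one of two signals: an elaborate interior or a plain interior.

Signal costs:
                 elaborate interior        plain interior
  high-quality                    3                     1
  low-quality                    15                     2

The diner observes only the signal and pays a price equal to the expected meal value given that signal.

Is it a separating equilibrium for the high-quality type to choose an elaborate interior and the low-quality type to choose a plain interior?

Under separation the diner infers type exactly: elaborate interior → high-quality (pays 52), plain interior → low-quality (pays 42).
High-quality: elaborate interior gives 52 − 3 = 49; plain interior gives 42 − 1 = 41. No deviation. ✓
Low-quality: plain interior gives 42 − 2 = 40; elaborate interior gives 52 − 15 = 37. No deviation. ✓
Neither type gains from mimicking the other.

Yes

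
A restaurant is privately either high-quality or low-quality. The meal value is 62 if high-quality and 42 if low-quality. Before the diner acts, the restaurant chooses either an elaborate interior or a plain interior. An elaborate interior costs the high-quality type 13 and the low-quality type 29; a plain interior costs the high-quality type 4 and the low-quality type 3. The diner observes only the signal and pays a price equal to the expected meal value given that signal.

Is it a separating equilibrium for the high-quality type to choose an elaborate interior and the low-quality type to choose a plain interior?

Yes

Under separation the diner infers type exactly: elaborate interior → high-quality (pays 62), plain interior → low-quality (pays 42).
High-quality: elaborate interior gives 62 − 13 = 49; plain interior gives 42 − 4 = 38. No deviation. ✓
Low-quality: plain interior gives 42 − 3 = 39; elaborate interior gives 62 − 29 = 33. No deviation. ✓
Both incentive constraints hold.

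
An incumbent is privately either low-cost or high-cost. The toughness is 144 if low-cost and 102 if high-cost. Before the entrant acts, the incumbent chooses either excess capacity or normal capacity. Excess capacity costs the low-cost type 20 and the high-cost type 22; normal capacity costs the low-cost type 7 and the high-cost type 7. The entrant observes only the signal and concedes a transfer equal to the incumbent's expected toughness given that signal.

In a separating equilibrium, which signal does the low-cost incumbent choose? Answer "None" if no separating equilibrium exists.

None

Try low-cost → excess capacity, high-cost → normal capacity:
  If types separate, excess capacity earns payment 144 and normal capacity earns 102.
  Low-cost: excess capacity gives 144 − 20 = 124; normal capacity gives 102 − 7 = 95. No deviation. ✓
  High-cost: normal capacity gives 102 − 7 = 95; excess capacity gives 144 − 22 = 122. Would deviate. ✗
Try low-cost → normal capacity, high-cost → excess capacity:
  If types separate, normal capacity earns payment 144 and excess capacity earns 102.
  Low-cost: normal capacity gives 144 − 7 = 137; excess capacity gives 102 − 20 = 82. No deviation. ✓
  High-cost: excess capacity gives 102 − 22 = 80; normal capacity gives 144 − 7 = 137. Would deviate. ✗
Neither assignment is incentive-compatible.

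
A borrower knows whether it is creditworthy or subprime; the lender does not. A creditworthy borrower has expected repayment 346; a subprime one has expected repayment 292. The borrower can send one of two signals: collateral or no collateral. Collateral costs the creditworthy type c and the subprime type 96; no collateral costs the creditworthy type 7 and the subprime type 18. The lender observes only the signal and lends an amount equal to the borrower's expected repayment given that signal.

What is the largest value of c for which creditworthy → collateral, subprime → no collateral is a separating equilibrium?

61

Under separation: collateral → creditworthy (pays 346); no collateral → subprime (pays 292).
Subprime: 292 − 18 = 274 ≥ 346 − 96 = 250. Holds regardless of c. ✓
Creditworthy: 346 − c ≥ 292 − 7, so c ≤ 346 − 285 = 61.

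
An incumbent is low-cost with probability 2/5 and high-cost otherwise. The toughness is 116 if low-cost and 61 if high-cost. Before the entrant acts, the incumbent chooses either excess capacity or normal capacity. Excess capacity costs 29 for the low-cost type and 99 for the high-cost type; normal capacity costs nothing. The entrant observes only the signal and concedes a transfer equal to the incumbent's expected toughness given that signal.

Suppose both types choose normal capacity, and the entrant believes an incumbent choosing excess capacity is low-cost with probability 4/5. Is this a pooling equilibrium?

Yes

At the pooled signal (normal capacity) the entrant holds the prior 2/5 and pays 2/5·116 + 3/5·61 = 83. Off-path (excess capacity) belief 4/5 gives 4/5·116 + 1/5·61 = 105.
Low-cost: normal capacity gives 83 − 0 = 83; excess capacity gives 105 − 29 = 76. Stays. ✓
High-cost: normal capacity gives 83 − 0 = 83; excess capacity gives 105 − 99 = 6. Stays. ✓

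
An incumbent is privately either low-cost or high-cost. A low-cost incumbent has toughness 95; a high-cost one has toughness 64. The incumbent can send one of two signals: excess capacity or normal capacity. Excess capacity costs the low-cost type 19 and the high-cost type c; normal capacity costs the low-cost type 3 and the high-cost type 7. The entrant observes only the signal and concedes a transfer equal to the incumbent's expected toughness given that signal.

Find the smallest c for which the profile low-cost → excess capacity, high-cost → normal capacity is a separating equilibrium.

Under separation: excess capacity → low-cost (pays 95); normal capacity → high-cost (pays 64).
Low-cost: 95 − 19 = 76 ≥ 64 − 3 = 61. Holds regardless of c. ✓
High-cost: 64 − 7 ≥ 95 − c, so c ≥ 95 − 57 = 38.

38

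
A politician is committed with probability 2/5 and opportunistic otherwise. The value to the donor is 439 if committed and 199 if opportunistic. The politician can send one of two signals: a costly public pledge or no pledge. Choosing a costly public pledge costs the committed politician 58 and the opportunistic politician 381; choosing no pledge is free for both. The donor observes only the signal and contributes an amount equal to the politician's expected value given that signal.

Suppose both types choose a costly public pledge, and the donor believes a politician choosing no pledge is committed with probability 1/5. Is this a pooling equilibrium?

No

At the pooled signal (pledge) the donor holds the prior 2/5 and pays 2/5·439 + 3/5·199 = 295. Off-path (no pledge) belief 1/5 gives 1/5·439 + 4/5·199 = 247.
Committed: pledge gives 295 − 58 = 237; no pledge gives 247 − 0 = 247. Deviates. ✗
Opportunistic: pledge gives 295 − 381 = -86; no pledge gives 247 − 0 = 247. Deviates. ✗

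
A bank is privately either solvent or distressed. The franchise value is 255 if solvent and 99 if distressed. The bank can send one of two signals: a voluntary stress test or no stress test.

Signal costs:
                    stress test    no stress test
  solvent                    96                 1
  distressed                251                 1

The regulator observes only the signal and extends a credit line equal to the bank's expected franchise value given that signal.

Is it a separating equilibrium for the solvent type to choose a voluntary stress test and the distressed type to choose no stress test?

Under separation the regulator infers type exactly: stress test → solvent (pays 255), no stress test → distressed (pays 99).
Solvent: stress test gives 255 − 96 = 159; no stress test gives 99 − 1 = 98. No deviation. ✓
Distressed: no stress test gives 99 − 1 = 98; stress test gives 255 − 251 = 4. No deviation. ✓
Both incentive constraints hold.

Yes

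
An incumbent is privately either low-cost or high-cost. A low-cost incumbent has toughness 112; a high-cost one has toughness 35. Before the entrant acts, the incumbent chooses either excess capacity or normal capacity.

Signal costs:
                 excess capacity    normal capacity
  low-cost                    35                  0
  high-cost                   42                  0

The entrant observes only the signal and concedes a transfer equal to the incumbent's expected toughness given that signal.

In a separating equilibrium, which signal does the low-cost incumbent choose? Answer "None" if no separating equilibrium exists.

Try low-cost → excess capacity, high-cost → normal capacity:
  Under separation the entrant infers type exactly: excess capacity → low-cost (pays 112), normal capacity → high-cost (pays 35).
  Low-cost: excess capacity gives 112 − 35 = 77; normal capacity gives 35 − 0 = 35. No deviation. ✓
  High-cost: normal capacity gives 35 − 0 = 35; excess capacity gives 112 − 42 = 70. Would deviate. ✗
Try low-cost → normal capacity, high-cost → excess capacity:
  Under separation the entrant infers type exactly: normal capacity → low-cost (pays 112), excess capacity → high-cost (pays 35).
  Low-cost: normal capacity gives 112 − 0 = 112; excess capacity gives 35 − 35 = 0. No deviation. ✓
  High-cost: excess capacity gives 35 − 42 = -7; normal capacity gives 112 − 0 = 112. Would deviate. ✗
Neither assignment is incentive-compatible.

None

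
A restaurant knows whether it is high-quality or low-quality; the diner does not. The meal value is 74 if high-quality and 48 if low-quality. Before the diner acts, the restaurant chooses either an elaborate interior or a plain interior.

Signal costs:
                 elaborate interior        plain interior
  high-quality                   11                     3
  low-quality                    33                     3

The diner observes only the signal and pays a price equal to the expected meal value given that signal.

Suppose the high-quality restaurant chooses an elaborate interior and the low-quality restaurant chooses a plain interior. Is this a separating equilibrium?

Yes

If types separate, elaborate interior earns payment 74 and plain interior earns 48.
High-quality: elaborate interior gives 74 − 11 = 63; plain interior gives 48 − 3 = 45. No deviation. ✓
Low-quality: plain interior gives 48 − 3 = 45; elaborate interior gives 74 − 33 = 41. No deviation. ✓
Neither type gains from mimicking the other.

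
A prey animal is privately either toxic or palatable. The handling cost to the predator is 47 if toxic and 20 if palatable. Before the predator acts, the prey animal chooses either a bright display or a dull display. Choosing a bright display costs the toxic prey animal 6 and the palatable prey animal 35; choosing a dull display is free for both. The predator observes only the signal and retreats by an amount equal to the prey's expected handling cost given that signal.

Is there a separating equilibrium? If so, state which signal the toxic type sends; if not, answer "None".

Try toxic → bright display, palatable → dull display:
  If types separate, bright display earns payment 47 and dull display earns 20.
  Toxic: bright display gives 47 − 6 = 41; dull display gives 20 − 0 = 20. No deviation. ✓
  Palatable: dull display gives 20 − 0 = 20; bright display gives 47 − 35 = 12. No deviation. ✓
Both hold — the toxic type sends bright display.

bright display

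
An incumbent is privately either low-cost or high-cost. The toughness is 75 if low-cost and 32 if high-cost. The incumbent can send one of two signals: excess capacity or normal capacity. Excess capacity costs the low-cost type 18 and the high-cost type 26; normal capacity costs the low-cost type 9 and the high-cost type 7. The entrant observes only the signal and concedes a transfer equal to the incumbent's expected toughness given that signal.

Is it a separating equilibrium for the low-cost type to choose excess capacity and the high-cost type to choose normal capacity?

If types separate, excess capacity earns payment 75 and normal capacity earns 32.
Low-cost: excess capacity gives 75 − 18 = 57; normal capacity gives 32 − 9 = 23. No deviation. ✓
High-cost: normal capacity gives 32 − 7 = 25; excess capacity gives 75 − 26 = 49. Would deviate. ✗

No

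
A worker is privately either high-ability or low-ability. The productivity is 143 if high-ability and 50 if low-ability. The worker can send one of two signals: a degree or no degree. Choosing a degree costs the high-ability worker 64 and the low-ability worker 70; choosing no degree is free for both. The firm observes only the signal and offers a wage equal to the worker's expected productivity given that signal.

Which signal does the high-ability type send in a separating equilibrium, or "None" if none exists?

None

Try high-ability → degree, low-ability → no degree:
  Under separation the firm infers type exactly: degree → high-ability (pays 143), no degree → low-ability (pays 50).
  High-ability: degree gives 143 − 64 = 79; no degree gives 50 − 0 = 50. No deviation. ✓
  Low-ability: no degree gives 50 − 0 = 50; degree gives 143 − 70 = 73. Would deviate. ✗
Try high-ability → no degree, low-ability → degree:
  Under separation the firm infers type exactly: no degree → high-ability (pays 143), degree → low-ability (pays 50).
  High-ability: no degree gives 143 − 0 = 143; degree gives 50 − 64 = -14. No deviation. ✓
  Low-ability: degree gives 50 − 70 = -20; no degree gives 143 − 0 = 143. Would deviate. ✗
Neither assignment is incentive-compatible.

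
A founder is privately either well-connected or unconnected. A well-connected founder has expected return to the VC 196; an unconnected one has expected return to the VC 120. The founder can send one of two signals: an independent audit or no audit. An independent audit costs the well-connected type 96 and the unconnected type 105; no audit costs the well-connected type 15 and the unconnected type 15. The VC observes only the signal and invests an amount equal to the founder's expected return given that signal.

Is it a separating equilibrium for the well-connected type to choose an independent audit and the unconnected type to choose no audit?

Under separation the VC infers type exactly: audit → well-connected (pays 196), no audit → unconnected (pays 120).
Well-connected: audit gives 196 − 96 = 100; no audit gives 120 − 15 = 105. Would deviate. ✗
Unconnected: no audit gives 120 − 15 = 105; audit gives 196 − 105 = 91. No deviation. ✓

No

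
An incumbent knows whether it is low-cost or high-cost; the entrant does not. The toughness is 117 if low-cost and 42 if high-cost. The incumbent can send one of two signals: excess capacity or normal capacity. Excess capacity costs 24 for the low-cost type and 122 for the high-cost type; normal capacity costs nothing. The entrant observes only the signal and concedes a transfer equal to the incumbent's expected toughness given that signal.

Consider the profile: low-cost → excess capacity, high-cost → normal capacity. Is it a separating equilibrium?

If types separate, excess capacity earns payment 117 and normal capacity earns 42.
Low-cost: excess capacity gives 117 − 24 = 93; normal capacity gives 42 − 0 = 42. No deviation. ✓
High-cost: normal capacity gives 42 − 0 = 42; excess capacity gives 117 − 122 = -5. No deviation. ✓
Both incentive constraints hold.

Yes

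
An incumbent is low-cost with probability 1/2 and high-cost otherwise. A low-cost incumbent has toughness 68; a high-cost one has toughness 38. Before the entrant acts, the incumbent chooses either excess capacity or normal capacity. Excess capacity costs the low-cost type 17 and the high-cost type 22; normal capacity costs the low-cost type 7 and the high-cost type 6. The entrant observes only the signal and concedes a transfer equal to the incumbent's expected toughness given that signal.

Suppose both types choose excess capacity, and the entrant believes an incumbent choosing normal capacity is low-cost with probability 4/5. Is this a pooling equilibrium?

At the pooled signal (excess capacity) the entrant holds the prior 1/2 and pays 1/2·68 + 1/2·38 = 53. Off-path (normal capacity) belief 4/5 gives 4/5·68 + 1/5·38 = 62.
Low-cost: excess capacity gives 53 − 17 = 36; normal capacity gives 62 − 7 = 55. Deviates. ✗
High-cost: excess capacity gives 53 − 22 = 31; normal capacity gives 62 − 6 = 56. Deviates. ✗

No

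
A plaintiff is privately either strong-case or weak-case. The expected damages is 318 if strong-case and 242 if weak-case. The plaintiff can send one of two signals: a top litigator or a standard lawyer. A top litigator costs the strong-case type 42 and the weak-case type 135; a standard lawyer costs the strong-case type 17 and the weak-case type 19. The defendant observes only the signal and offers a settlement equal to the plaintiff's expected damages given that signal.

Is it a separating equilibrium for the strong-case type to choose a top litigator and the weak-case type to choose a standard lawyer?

Yes

If types separate, top litigator earns payment 318 and standard lawyer earns 242.
Strong-case: top litigator gives 318 − 42 = 276; standard lawyer gives 242 − 17 = 225. No deviation. ✓
Weak-case: standard lawyer gives 242 − 19 = 223; top litigator gives 318 − 135 = 183. No deviation. ✓
Neither type gains from mimicking the other.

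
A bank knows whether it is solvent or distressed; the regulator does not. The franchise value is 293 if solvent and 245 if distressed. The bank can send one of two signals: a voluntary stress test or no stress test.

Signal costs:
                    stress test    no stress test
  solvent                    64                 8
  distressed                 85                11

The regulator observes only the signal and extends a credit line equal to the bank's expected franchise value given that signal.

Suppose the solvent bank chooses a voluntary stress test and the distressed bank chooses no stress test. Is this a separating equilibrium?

Under separation the regulator infers type exactly: stress test → solvent (pays 293), no stress test → distressed (pays 245).
Solvent: stress test gives 293 − 64 = 229; no stress test gives 245 − 8 = 237. Would deviate. ✗
Distressed: no stress test gives 245 − 11 = 234; stress test gives 293 − 85 = 208. No deviation. ✓

No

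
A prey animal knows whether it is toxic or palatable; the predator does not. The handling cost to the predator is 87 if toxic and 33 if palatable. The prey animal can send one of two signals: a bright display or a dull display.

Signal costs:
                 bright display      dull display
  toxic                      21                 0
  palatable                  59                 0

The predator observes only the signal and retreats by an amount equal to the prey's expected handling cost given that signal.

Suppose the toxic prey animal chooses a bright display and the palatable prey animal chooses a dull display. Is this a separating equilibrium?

Yes

If types separate, bright display earns payment 87 and dull display earns 33.
Toxic: bright display gives 87 − 21 = 66; dull display gives 33 − 0 = 33. No deviation. ✓
Palatable: dull display gives 33 − 0 = 33; bright display gives 87 − 59 = 28. No deviation. ✓
Both incentive constraints hold.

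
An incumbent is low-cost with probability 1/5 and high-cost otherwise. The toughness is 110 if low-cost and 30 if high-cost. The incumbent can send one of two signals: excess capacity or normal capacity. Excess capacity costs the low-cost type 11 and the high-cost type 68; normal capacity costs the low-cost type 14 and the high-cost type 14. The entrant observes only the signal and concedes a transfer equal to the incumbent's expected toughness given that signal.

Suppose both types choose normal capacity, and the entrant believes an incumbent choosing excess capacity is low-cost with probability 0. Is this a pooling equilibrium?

Yes

At the pooled signal (normal capacity) the entrant holds the prior 1/5 and pays 1/5·110 + 4/5·30 = 46. Off-path (excess capacity) belief 0 gives 0·110 + 1·30 = 30.
Low-cost: normal capacity gives 46 − 14 = 32; excess capacity gives 30 − 11 = 19. Stays. ✓
High-cost: normal capacity gives 46 − 14 = 32; excess capacity gives 30 − 68 = -38. Stays. ✓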